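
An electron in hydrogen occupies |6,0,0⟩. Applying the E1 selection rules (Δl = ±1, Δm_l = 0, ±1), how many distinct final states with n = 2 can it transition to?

E1 requires Δl = ±1, so l_f ∈ {-1, 1}; with 0 ≤ l_f ≤ n_f−1 = 1, the allowed l_f values are {1}.
For l_f = 1: m_f ∈ {m_i−1, m_i, m_i+1} ∩ [−1, 1] = {-1, 0, 1} → 3 states.
Total: 3.

3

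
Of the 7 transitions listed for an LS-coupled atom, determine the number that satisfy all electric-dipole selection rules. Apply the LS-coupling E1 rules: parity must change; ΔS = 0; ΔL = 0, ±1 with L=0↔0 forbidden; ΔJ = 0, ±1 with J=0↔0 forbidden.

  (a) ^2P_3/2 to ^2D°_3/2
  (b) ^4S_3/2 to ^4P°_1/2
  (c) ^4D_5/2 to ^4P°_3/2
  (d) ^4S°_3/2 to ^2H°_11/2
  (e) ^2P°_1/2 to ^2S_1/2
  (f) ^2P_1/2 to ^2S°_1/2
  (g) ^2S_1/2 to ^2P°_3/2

6

(a) allowed
(b) allowed
(c) allowed
(d) forbidden (parity, ΔS, ΔL, ΔJ fail)
(e) allowed
(f) allowed
(g) allowed
Total allowed: 6 of 7.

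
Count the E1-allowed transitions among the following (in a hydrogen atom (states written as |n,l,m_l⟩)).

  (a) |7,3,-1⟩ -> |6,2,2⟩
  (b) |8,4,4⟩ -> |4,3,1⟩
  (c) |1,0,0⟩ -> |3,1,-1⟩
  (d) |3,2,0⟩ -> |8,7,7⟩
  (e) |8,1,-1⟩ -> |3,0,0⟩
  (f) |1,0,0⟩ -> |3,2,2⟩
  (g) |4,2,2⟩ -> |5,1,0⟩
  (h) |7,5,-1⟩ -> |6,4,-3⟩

2

(a) forbidden — Δm_l = +3 (E1 requires Δm_l = 0, ±1)
(b) forbidden — Δm_l = -3 (E1 requires Δm_l = 0, ±1)
(c) allowed
(d) forbidden — Δl = +5 (E1 requires Δl = ±1); Δm_l = +7 (E1 requires Δm_l = 0, ±1)
(e) allowed
(f) forbidden — Δl = +2 (E1 requires Δl = ±1); Δm_l = +2 (E1 requires Δm_l = 0, ±1)
(g) forbidden — Δm_l = -2 (E1 requires Δm_l = 0, ±1)
(h) forbidden — Δm_l = -2 (E1 requires Δm_l = 0, ±1)
Total allowed: 2 of 8.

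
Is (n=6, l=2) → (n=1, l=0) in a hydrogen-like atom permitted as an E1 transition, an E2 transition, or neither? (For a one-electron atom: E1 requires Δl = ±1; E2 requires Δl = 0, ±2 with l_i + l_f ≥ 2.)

Δl = 0 − 2 = -2; l_i + l_f = 2.
E1 (Δl = ±1): not satisfied.
E2 (Δl = 0,±2, l_i+l_f ≥ 2): satisfied.

E2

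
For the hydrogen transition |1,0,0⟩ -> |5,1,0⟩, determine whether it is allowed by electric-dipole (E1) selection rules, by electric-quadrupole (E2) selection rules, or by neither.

Δl = 1 − 0 = +1; l_i + l_f = 1.
Δm_l = +0.
E1 (Δl = ±1, |Δm_l| ≤ 1): satisfied.
E2 (Δl = 0,±2, l_i+l_f ≥ 2, |Δm_l| ≤ 2): not satisfied.

E1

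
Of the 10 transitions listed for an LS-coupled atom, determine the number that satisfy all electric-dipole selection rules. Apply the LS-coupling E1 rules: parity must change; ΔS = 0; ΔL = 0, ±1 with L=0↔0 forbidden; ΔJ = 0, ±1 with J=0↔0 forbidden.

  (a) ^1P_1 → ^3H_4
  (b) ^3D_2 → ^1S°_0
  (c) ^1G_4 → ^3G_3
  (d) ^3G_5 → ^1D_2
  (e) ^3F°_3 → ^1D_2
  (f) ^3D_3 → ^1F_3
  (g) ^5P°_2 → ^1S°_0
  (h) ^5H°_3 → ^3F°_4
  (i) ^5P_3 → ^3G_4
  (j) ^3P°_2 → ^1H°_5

(a) forbidden (parity, ΔS, ΔL, ΔJ fail)
(b) forbidden (ΔS, ΔL, ΔJ fail)
(c) forbidden (parity, ΔS fail)
(d) forbidden (parity, ΔS, ΔL, ΔJ fail)
(e) forbidden (ΔS fails)
(f) forbidden (parity, ΔS fail)
(g) forbidden (parity, ΔS, ΔJ fail)
(h) forbidden (parity, ΔS, ΔL fail)
(i) forbidden (parity, ΔS, ΔL fail)
(j) forbidden (parity, ΔS, ΔL, ΔJ fail)
Total allowed: 0 of 10.

0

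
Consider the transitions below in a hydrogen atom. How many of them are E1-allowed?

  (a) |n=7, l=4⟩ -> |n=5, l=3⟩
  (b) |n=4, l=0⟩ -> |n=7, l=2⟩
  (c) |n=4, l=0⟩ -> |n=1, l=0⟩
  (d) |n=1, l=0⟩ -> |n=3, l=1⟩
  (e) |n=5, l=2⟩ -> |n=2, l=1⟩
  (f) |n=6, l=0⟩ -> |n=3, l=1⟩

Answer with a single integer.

4

(a) allowed
(b) forbidden — Δl = +2 (E1 requires Δl = ±1)
(c) forbidden — Δl = +0 (E1 requires Δl = ±1)
(d) allowed
(e) allowed
(f) allowed
Total allowed: 4 of 6.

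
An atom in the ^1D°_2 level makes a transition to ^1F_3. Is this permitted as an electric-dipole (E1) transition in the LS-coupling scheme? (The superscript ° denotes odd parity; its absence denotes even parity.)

allowed

Reading off the term symbols: S 0→0, L 2→3, J 2→3, parity odd→even.
Parity must change: odd → even — ok.
ΔS = 0: S: 0 → 0 — ok.
ΔL = 0, ±1 (not L=0↔0): L: 2 → 3, ΔL = +1 — ok.
ΔJ = 0, ±1 (not J=0↔0): J: 2 → 3, ΔJ = +1 — ok.
All four E1 rules are satisfied.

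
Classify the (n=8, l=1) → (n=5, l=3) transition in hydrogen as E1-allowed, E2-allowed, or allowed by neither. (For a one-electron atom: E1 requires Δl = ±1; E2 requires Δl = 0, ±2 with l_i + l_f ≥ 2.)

E2

Δl = 3 − 1 = +2; l_i + l_f = 4.
E1 (Δl = ±1): not satisfied.
E2 (Δl = 0,±2, l_i+l_f ≥ 2): satisfied.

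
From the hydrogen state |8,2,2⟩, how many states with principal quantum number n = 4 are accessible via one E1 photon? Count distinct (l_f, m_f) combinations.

E1 requires Δl = ±1, so l_f ∈ {1, 3}; with 0 ≤ l_f ≤ n_f−1 = 3, the allowed l_f values are {1, 3}.
For l_f = 1: m_f ∈ {m_i−1, m_i, m_i+1} ∩ [−1, 1] = {1} → 1 state.
For l_f = 3: m_f ∈ {m_i−1, m_i, m_i+1} ∩ [−3, 3] = {1, 2, 3} → 3 states.
Total: 4.

4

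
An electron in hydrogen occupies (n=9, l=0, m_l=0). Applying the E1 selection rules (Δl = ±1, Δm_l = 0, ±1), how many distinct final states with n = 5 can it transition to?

3

E1 requires Δl = ±1, so l_f ∈ {-1, 1}; with 0 ≤ l_f ≤ n_f−1 = 4, the allowed l_f values are {1}.
For l_f = 1: m_f ∈ {m_i−1, m_i, m_i+1} ∩ [−1, 1] = {-1, 0, 1} → 3 states.
Total: 3.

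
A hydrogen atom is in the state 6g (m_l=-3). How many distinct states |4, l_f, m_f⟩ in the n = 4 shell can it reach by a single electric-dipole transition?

E1 requires Δl = ±1, so l_f ∈ {3, 5}; with 0 ≤ l_f ≤ n_f−1 = 3, the allowed l_f values are {3}.
For l_f = 3: m_f ∈ {m_i−1, m_i, m_i+1} ∩ [−3, 3] = {-3, -2} → 2 states.
Total: 2.

2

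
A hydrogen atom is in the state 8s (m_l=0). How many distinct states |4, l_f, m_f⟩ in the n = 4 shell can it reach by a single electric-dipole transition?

3

E1 requires Δl = ±1, so l_f ∈ {-1, 1}; with 0 ≤ l_f ≤ n_f−1 = 3, the allowed l_f values are {1}.
For l_f = 1: m_f ∈ {m_i−1, m_i, m_i+1} ∩ [−1, 1] = {-1, 0, 1} → 3 states.
Total: 3.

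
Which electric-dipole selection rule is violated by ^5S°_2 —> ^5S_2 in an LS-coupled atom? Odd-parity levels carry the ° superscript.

the L=0 ↔ L=0 exclusion

Initial level: S=2, L=0, J=2, parity odd. Final level: S=2, L=0, J=2, parity even.
Parity must change: odd → even — satisfied.
ΔS = 0: S: 2 → 2 — satisfied.
ΔL = 0, ±1 (not L=0↔0): L: 0 → 0, ΔL = +0 — violated.
ΔJ = 0, ±1 (not J=0↔0): J: 2 → 2, ΔJ = +0 — satisfied.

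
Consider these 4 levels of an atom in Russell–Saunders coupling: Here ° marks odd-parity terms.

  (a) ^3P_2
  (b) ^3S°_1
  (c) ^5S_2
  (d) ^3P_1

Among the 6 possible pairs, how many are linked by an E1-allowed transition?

(a)–(b): allowed.
(a)–(c): forbidden (parity, ΔS).
(a)–(d): forbidden (parity).
(b)–(c): forbidden (ΔS, ΔL).
(b)–(d): allowed.
(c)–(d): forbidden (parity, ΔS).
Allowed pairs: 2 of 6.

2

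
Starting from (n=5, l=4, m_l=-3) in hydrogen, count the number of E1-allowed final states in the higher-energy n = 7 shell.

E1 requires Δl = ±1, so l_f ∈ {3, 5}; with 0 ≤ l_f ≤ n_f−1 = 6, the allowed l_f values are {3, 5}.
For l_f = 3: m_f ∈ {m_i−1, m_i, m_i+1} ∩ [−3, 3] = {-3, -2} → 2 states.
For l_f = 5: m_f ∈ {m_i−1, m_i, m_i+1} ∩ [−5, 5] = {-4, -3, -2} → 3 states.
Total: 5.

5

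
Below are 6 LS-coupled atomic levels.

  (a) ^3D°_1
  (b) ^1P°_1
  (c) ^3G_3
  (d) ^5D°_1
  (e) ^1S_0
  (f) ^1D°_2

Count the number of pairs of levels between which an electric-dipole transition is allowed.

1

(a)–(b): forbidden (parity, ΔS).
(a)–(c): forbidden (ΔL, ΔJ).
(a)–(d): forbidden (parity, ΔS).
(a)–(e): forbidden (ΔS, ΔL).
(a)–(f): forbidden (parity, ΔS).
(b)–(c): forbidden (ΔS, ΔL, ΔJ).
(b)–(d): forbidden (parity, ΔS).
(b)–(e): allowed.
(b)–(f): forbidden (parity).
(c)–(d): forbidden (ΔS, ΔL, ΔJ).
(c)–(e): forbidden (parity, ΔS, ΔL, ΔJ).
(c)–(f): forbidden (ΔS, ΔL).
(d)–(e): forbidden (ΔS, ΔL).
(d)–(f): forbidden (parity, ΔS).
(e)–(f): forbidden (ΔL, ΔJ).
Allowed pairs: 1 of 15.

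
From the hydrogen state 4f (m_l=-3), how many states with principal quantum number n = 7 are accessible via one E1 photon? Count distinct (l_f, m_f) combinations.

E1 requires Δl = ±1, so l_f ∈ {2, 4}; with 0 ≤ l_f ≤ n_f−1 = 6, the allowed l_f values are {2, 4}.
For l_f = 2: m_f ∈ {m_i−1, m_i, m_i+1} ∩ [−2, 2] = {-2} → 1 state.
For l_f = 4: m_f ∈ {m_i−1, m_i, m_i+1} ∩ [−4, 4] = {-4, -3, -2} → 3 states.
Total: 4.

4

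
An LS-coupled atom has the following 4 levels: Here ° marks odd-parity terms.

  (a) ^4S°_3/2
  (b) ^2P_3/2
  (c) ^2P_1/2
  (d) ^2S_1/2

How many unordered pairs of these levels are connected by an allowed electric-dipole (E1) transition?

(a)–(b): forbidden (ΔS).
(a)–(c): forbidden (ΔS).
(a)–(d): forbidden (ΔS, ΔL).
(b)–(c): forbidden (parity).
(b)–(d): forbidden (parity).
(c)–(d): forbidden (parity).
Allowed pairs: 0 of 6.

0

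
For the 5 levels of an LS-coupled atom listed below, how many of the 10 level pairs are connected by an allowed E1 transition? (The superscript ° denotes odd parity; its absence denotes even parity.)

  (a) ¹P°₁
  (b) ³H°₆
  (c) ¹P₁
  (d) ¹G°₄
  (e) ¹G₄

(a)–(b): forbidden (parity, ΔS, ΔL, ΔJ).
(a)–(c): allowed.
(a)–(d): forbidden (parity, ΔL, ΔJ).
(a)–(e): forbidden (ΔL, ΔJ).
(b)–(c): forbidden (ΔS, ΔL, ΔJ).
(b)–(d): forbidden (parity, ΔS, ΔJ).
(b)–(e): forbidden (ΔS, ΔJ).
(c)–(d): forbidden (ΔL, ΔJ).
(c)–(e): forbidden (parity, ΔL, ΔJ).
(d)–(e): allowed.
Allowed pairs: 2 of 10.

2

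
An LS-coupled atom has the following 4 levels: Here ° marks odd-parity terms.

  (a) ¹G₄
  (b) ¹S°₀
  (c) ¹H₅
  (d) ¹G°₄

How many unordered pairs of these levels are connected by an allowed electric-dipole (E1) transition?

2

(a)–(b): forbidden (ΔL, ΔJ).
(a)–(c): forbidden (parity).
(a)–(d): allowed.
(b)–(c): forbidden (ΔL, ΔJ).
(b)–(d): forbidden (parity, ΔL, ΔJ).
(c)–(d): allowed.
Allowed pairs: 2 of 6.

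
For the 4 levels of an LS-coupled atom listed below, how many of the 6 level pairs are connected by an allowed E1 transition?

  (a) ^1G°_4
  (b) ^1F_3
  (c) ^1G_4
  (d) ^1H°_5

(a)–(b): allowed.
(a)–(c): allowed.
(a)–(d): forbidden (parity).
(b)–(c): forbidden (parity).
(b)–(d): forbidden (ΔL, ΔJ).
(c)–(d): allowed.
Allowed pairs: 3 of 6.

3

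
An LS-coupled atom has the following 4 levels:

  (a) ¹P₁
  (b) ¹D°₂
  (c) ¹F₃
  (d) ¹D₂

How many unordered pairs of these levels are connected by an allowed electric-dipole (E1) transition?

(a)–(b): allowed.
(a)–(c): forbidden (parity, ΔL, ΔJ).
(a)–(d): forbidden (parity).
(b)–(c): allowed.
(b)–(d): allowed.
(c)–(d): forbidden (parity).
Allowed pairs: 3 of 6.

3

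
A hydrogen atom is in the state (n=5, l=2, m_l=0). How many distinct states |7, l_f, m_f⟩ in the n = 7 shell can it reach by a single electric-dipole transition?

E1 requires Δl = ±1, so l_f ∈ {1, 3}; with 0 ≤ l_f ≤ n_f−1 = 6, the allowed l_f values are {1, 3}.
For l_f = 1: m_f ∈ {m_i−1, m_i, m_i+1} ∩ [−1, 1] = {-1, 0, 1} → 3 states.
For l_f = 3: m_f ∈ {m_i−1, m_i, m_i+1} ∩ [−3, 3] = {-1, 0, 1} → 3 states.
Total: 6.

6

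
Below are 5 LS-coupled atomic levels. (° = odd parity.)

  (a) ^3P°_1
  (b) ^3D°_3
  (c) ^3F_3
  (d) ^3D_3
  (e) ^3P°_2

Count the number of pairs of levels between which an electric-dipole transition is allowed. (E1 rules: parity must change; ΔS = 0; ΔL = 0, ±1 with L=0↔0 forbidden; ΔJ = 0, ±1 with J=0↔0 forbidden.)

(a)–(b): forbidden (parity, ΔJ).
(a)–(c): forbidden (ΔL, ΔJ).
(a)–(d): forbidden (ΔJ).
(a)–(e): forbidden (parity).
(b)–(c): allowed.
(b)–(d): allowed.
(b)–(e): forbidden (parity).
(c)–(d): forbidden (parity).
(c)–(e): forbidden (ΔL).
(d)–(e): allowed.
Allowed pairs: 3 of 10.

3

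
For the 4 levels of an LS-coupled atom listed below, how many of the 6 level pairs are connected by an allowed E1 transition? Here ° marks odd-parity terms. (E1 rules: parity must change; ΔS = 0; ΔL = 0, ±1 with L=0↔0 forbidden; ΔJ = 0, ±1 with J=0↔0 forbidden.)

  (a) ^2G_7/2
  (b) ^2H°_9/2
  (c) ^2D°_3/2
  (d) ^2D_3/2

2

(a)–(b): allowed.
(a)–(c): forbidden (ΔL, ΔJ).
(a)–(d): forbidden (parity, ΔL, ΔJ).
(b)–(c): forbidden (parity, ΔL, ΔJ).
(b)–(d): forbidden (ΔL, ΔJ).
(c)–(d): allowed.
Allowed pairs: 2 of 6.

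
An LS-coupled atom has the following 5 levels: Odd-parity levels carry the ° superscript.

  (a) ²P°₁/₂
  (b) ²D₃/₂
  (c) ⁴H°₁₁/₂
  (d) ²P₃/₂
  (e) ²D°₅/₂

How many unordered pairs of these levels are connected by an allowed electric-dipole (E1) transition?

4

(a)–(b): allowed.
(a)–(c): forbidden (parity, ΔS, ΔL, ΔJ).
(a)–(d): allowed.
(a)–(e): forbidden (parity, ΔJ).
(b)–(c): forbidden (ΔS, ΔL, ΔJ).
(b)–(d): forbidden (parity).
(b)–(e): allowed.
(c)–(d): forbidden (ΔS, ΔL, ΔJ).
(c)–(e): forbidden (parity, ΔS, ΔL, ΔJ).
(d)–(e): allowed.
Allowed pairs: 4 of 10.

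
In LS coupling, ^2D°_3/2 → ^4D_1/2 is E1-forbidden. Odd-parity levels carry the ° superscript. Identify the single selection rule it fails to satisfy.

the ΔS = 0 rule

Initial level: S=1/2, L=2, J=3/2, parity odd. Final level: S=3/2, L=2, J=1/2, parity even.
ΔJ = 0, ±1 (not J=0↔0): J: 3/2 → 1/2, ΔJ = -1 — passes.
ΔL = 0, ±1 (not L=0↔0): L: 2 → 2, ΔL = +0 — passes.
Parity must change: odd → even — passes.
ΔS = 0: S: 1/2 → 3/2 — fails.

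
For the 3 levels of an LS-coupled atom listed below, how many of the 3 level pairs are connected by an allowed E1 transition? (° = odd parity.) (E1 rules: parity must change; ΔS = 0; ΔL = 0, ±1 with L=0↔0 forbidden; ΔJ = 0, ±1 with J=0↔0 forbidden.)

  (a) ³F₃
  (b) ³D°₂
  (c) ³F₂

(a)–(b): allowed.
(a)–(c): forbidden (parity).
(b)–(c): allowed.
Allowed pairs: 2 of 3.

2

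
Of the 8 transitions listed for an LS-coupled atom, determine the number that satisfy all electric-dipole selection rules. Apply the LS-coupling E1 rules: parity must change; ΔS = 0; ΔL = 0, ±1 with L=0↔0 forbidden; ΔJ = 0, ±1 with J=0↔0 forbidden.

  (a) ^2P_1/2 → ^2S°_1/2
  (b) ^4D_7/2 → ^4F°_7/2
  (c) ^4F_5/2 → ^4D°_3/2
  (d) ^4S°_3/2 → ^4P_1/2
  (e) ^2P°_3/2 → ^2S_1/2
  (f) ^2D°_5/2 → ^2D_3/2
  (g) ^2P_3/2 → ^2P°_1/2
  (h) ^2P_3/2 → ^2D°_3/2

8

(a) allowed
(b) allowed
(c) allowed
(d) allowed
(e) allowed
(f) allowed
(g) allowed
(h) allowed
Total allowed: 8 of 8.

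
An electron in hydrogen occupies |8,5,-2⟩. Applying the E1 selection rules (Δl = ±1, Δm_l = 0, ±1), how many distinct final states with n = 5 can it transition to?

3

E1 requires Δl = ±1, so l_f ∈ {4, 6}; with 0 ≤ l_f ≤ n_f−1 = 4, the allowed l_f values are {4}.
For l_f = 4: m_f ∈ {m_i−1, m_i, m_i+1} ∩ [−4, 4] = {-3, -2, -1} → 3 states.
Total: 3.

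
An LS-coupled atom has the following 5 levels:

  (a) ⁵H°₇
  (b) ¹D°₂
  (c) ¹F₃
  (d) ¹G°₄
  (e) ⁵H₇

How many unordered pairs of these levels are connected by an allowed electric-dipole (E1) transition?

(a)–(b): forbidden (parity, ΔS, ΔL, ΔJ).
(a)–(c): forbidden (ΔS, ΔL, ΔJ).
(a)–(d): forbidden (parity, ΔS, ΔJ).
(a)–(e): allowed.
(b)–(c): allowed.
(b)–(d): forbidden (parity, ΔL, ΔJ).
(b)–(e): forbidden (ΔS, ΔL, ΔJ).
(c)–(d): allowed.
(c)–(e): forbidden (parity, ΔS, ΔL, ΔJ).
(d)–(e): forbidden (ΔS, ΔJ).
Allowed pairs: 3 of 10.

3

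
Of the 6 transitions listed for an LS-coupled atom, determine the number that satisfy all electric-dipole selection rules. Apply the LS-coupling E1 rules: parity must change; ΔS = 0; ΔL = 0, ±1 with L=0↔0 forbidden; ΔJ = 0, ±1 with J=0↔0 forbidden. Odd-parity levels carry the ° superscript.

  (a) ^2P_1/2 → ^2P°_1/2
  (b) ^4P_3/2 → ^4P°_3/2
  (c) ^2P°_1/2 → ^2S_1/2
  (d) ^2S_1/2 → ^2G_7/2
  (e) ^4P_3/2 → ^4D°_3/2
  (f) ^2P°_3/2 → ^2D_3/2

5

(a) allowed
(b) allowed
(c) allowed
(d) forbidden (parity, ΔL, ΔJ fail)
(e) allowed
(f) allowed
Total allowed: 5 of 6.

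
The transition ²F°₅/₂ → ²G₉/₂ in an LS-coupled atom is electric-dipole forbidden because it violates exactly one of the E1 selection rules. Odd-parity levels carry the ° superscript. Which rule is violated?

the ΔJ = 0, ±1 rule

Initial level: S=1/2, L=3, J=5/2, parity odd. Final level: S=1/2, L=4, J=9/2, parity even.
ΔJ = 0, ±1 (not J=0↔0): J: 5/2 → 9/2, ΔJ = +2 — ✗.
Parity must change: odd → even — ✓.
ΔS = 0: S: 1/2 → 1/2 — ✓.
ΔL = 0, ±1 (not L=0↔0): L: 3 → 4, ΔL = +1 — ✓.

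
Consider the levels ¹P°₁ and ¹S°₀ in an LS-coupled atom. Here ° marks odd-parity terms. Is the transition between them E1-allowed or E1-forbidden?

Reading off the term symbols: S 0→0, L 1→0, J 1→0, parity odd→odd.
ΔS = 0: S: 0 → 0 — ok.
ΔL = 0, ±1 (not L=0↔0): L: 1 → 0, ΔL = -1 — ok.
Parity must change: odd → odd — fails.
ΔJ = 0, ±1 (not J=0↔0): J: 1 → 0, ΔJ = -1 — ok.
Rule(s) violated: parity.

forbidden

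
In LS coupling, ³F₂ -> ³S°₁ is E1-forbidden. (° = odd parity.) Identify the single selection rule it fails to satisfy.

the ΔL = 0, ±1 rule

Parity must change: even → odd — passes.
ΔS = 0: S: 1 → 1 — passes.
ΔL = 0, ±1 (not L=0↔0): L: 3 → 0, ΔL = -3 — fails.
ΔJ = 0, ±1 (not J=0↔0): J: 2 → 1, ΔJ = -1 — passes.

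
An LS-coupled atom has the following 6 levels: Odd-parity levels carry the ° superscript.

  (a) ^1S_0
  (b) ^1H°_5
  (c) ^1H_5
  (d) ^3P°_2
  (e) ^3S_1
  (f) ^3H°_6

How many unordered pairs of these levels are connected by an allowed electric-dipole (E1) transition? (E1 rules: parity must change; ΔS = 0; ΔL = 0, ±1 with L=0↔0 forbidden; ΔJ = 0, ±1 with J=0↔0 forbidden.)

(a)–(b): forbidden (ΔL, ΔJ).
(a)–(c): forbidden (parity, ΔL, ΔJ).
(a)–(d): forbidden (ΔS, ΔJ).
(a)–(e): forbidden (parity, ΔS, ΔL).
(a)–(f): forbidden (ΔS, ΔL, ΔJ).
(b)–(c): allowed.
(b)–(d): forbidden (parity, ΔS, ΔL, ΔJ).
(b)–(e): forbidden (ΔS, ΔL, ΔJ).
(b)–(f): forbidden (parity, ΔS).
(c)–(d): forbidden (ΔS, ΔL, ΔJ).
(c)–(e): forbidden (parity, ΔS, ΔL, ΔJ).
(c)–(f): forbidden (ΔS).
(d)–(e): allowed.
(d)–(f): forbidden (parity, ΔL, ΔJ).
(e)–(f): forbidden (ΔL, ΔJ).
Allowed pairs: 2 of 15.

2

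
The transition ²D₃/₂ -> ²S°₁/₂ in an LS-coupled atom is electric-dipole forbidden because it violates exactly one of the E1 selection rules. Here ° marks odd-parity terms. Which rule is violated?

Initial level: S=1/2, L=2, J=3/2, parity even. Final level: S=1/2, L=0, J=1/2, parity odd.
ΔJ = 0, ±1 (not J=0↔0): J: 3/2 → 1/2, ΔJ = -1 — satisfied.
ΔL = 0, ±1 (not L=0↔0): L: 2 → 0, ΔL = -2 — violated.
Parity must change: even → odd — satisfied.
ΔS = 0: S: 1/2 → 1/2 — satisfied.

the ΔL = 0, ±1 rule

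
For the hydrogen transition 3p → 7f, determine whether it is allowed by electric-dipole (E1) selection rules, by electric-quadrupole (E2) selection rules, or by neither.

E2

Δl = 3 − 1 = +2; l_i + l_f = 4.
E1 (Δl = ±1): not satisfied.
E2 (Δl = 0,±2, l_i+l_f ≥ 2): satisfied.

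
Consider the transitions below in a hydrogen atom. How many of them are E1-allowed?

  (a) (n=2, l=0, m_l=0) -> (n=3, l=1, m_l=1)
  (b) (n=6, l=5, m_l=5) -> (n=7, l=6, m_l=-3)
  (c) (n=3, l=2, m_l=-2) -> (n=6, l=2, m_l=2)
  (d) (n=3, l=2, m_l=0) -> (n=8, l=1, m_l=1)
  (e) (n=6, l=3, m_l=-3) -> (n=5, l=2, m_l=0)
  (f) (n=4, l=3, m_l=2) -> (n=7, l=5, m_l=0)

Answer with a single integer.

2

(a) allowed
(b) forbidden — Δm_l = -8 (E1 requires Δm_l = 0, ±1)
(c) forbidden — Δl = +0 (E1 requires Δl = ±1); Δm_l = +4 (E1 requires Δm_l = 0, ±1)
(d) allowed
(e) forbidden — Δm_l = +3 (E1 requires Δm_l = 0, ±1)
(f) forbidden — Δl = +2 (E1 requires Δl = ±1); Δm_l = -2 (E1 requires Δm_l = 0, ±1)
Total allowed: 2 of 6.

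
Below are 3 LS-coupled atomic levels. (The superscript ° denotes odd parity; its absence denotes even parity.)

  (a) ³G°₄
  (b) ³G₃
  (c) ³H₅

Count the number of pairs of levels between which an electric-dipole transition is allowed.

2

(a)–(b): allowed.
(a)–(c): allowed.
(b)–(c): forbidden (parity, ΔJ).
Allowed pairs: 2 of 3.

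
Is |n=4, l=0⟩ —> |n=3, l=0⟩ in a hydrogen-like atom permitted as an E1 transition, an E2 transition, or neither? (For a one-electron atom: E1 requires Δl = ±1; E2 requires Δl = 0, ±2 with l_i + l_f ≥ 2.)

Δl = 0 − 0 = +0; l_i + l_f = 0.
E1 (Δl = ±1): not satisfied.
E2 (Δl = 0,±2, l_i+l_f ≥ 2): not satisfied.

neither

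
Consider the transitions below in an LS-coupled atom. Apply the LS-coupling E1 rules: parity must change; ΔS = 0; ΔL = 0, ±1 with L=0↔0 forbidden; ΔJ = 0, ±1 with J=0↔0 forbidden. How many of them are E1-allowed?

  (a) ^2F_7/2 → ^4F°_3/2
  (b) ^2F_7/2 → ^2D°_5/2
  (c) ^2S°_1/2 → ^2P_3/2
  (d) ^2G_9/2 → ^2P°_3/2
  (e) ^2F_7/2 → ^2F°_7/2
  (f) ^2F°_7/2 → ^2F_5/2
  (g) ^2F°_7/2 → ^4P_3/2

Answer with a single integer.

4

(a) forbidden (ΔS, ΔJ fail)
(b) allowed
(c) allowed
(d) forbidden (ΔL, ΔJ fail)
(e) allowed
(f) allowed
(g) forbidden (ΔS, ΔL, ΔJ fail)
Total allowed: 4 of 7.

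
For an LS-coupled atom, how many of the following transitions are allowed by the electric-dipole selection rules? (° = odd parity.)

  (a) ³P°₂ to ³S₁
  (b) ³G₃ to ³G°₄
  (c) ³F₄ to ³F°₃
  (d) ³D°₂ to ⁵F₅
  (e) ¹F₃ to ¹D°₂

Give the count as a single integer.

(a) allowed
(b) allowed
(c) allowed
(d) forbidden (ΔS, ΔJ fail)
(e) allowed
Total allowed: 4 of 5.

4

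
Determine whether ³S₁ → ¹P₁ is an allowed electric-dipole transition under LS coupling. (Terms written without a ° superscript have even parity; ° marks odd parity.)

Initial level: S=1, L=0, J=1, parity even. Final level: S=0, L=1, J=1, parity even.
Parity must change: even → even — violated.
ΔS = 0: S: 1 → 0 — violated.
ΔL = 0, ±1 (not L=0↔0): L: 0 → 1, ΔL = +1 — satisfied.
ΔJ = 0, ±1 (not J=0↔0): J: 1 → 1, ΔJ = +0 — satisfied.
Rule(s) violated: parity, ΔS.

forbidden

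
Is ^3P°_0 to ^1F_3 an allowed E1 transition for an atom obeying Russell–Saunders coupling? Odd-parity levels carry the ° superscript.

forbidden

Initial level: S=1, L=1, J=0, parity odd. Final level: S=0, L=3, J=3, parity even.
Parity must change: odd → even — satisfied.
ΔS = 0: S: 1 → 0 — violated.
ΔL = 0, ±1 (not L=0↔0): L: 1 → 3, ΔL = +2 — violated.
ΔJ = 0, ±1 (not J=0↔0): J: 0 → 3, ΔJ = +3 — violated.
Rule(s) violated: ΔS, ΔL, ΔJ.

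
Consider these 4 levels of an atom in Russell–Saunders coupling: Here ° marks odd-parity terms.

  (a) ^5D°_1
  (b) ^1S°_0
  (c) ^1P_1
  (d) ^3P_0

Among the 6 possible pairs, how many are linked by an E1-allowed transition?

1

(a)–(b): forbidden (parity, ΔS, ΔL).
(a)–(c): forbidden (ΔS).
(a)–(d): forbidden (ΔS).
(b)–(c): allowed.
(b)–(d): forbidden (ΔS, ΔJ).
(c)–(d): forbidden (parity, ΔS).
Allowed pairs: 1 of 6.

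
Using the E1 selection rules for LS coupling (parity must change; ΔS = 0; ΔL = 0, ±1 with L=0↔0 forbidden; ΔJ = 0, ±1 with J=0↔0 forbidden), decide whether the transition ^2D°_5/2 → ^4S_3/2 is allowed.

forbidden

Parity must change: odd → even — passes.
ΔS = 0: S: 1/2 → 3/2 — fails.
ΔL = 0, ±1 (not L=0↔0): L: 2 → 0, ΔL = -2 — fails.
ΔJ = 0, ±1 (not J=0↔0): J: 5/2 → 3/2, ΔJ = -1 — passes.
Rule(s) violated: ΔS, ΔL.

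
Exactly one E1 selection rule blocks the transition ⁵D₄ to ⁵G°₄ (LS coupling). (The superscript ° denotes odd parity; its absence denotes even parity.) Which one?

the ΔL = 0, ±1 rule

ΔS = 0: S: 2 → 2 — ok.
Parity must change: even → odd — ok.
ΔL = 0, ±1 (not L=0↔0): L: 2 → 4, ΔL = +2 — fails.
ΔJ = 0, ±1 (not J=0↔0): J: 4 → 4, ΔJ = +0 — ok.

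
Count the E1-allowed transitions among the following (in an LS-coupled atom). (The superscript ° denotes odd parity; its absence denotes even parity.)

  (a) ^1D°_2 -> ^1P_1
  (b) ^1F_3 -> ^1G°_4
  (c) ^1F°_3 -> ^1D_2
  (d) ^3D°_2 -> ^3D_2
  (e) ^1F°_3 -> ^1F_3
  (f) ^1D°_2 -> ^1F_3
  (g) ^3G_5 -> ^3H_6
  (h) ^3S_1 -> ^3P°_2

(a) allowed
(b) allowed
(c) allowed
(d) allowed
(e) allowed
(f) allowed
(g) forbidden (parity fails)
(h) allowed
Total allowed: 7 of 8.

7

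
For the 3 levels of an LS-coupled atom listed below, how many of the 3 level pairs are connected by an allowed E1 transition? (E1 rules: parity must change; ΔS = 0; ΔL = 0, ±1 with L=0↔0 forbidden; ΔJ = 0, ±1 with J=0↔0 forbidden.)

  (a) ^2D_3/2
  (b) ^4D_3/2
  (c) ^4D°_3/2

(a)–(b): forbidden (parity, ΔS).
(a)–(c): forbidden (ΔS).
(b)–(c): allowed.
Allowed pairs: 1 of 3.

1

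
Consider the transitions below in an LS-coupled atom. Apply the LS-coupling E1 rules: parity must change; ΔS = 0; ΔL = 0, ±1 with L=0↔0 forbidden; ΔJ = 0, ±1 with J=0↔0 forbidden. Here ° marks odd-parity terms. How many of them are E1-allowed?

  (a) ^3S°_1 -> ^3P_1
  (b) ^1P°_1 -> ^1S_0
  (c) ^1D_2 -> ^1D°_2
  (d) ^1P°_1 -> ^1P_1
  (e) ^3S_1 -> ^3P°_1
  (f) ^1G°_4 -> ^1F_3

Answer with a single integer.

6

(a) allowed
(b) allowed
(c) allowed
(d) allowed
(e) allowed
(f) allowed
Total allowed: 6 of 6.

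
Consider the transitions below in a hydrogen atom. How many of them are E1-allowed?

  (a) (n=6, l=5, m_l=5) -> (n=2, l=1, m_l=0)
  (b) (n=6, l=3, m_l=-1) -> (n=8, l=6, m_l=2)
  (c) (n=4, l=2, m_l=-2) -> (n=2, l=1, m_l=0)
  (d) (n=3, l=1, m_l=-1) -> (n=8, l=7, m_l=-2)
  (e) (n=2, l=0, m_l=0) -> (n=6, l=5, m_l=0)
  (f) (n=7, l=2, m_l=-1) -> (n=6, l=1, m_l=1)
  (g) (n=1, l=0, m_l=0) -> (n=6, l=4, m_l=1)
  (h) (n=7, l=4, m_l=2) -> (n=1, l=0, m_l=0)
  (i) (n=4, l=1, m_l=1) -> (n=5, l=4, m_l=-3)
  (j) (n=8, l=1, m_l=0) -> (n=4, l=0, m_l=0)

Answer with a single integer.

(a) forbidden — Δl = -4 (E1 requires Δl = ±1); Δm_l = -5 (E1 requires Δm_l = 0, ±1)
(b) forbidden — Δl = +3 (E1 requires Δl = ±1); Δm_l = +3 (E1 requires Δm_l = 0, ±1)
(c) forbidden — Δm_l = +2 (E1 requires Δm_l = 0, ±1)
(d) forbidden — Δl = +6 (E1 requires Δl = ±1)
(e) forbidden — Δl = +5 (E1 requires Δl = ±1)
(f) forbidden — Δm_l = +2 (E1 requires Δm_l = 0, ±1)
(g) forbidden — Δl = +4 (E1 requires Δl = ±1)
(h) forbidden — Δl = -4 (E1 requires Δl = ±1); Δm_l = -2 (E1 requires Δm_l = 0, ±1)
(i) forbidden — Δl = +3 (E1 requires Δl = ±1); Δm_l = -4 (E1 requires Δm_l = 0, ±1)
(j) allowed
Total allowed: 1 of 10.

1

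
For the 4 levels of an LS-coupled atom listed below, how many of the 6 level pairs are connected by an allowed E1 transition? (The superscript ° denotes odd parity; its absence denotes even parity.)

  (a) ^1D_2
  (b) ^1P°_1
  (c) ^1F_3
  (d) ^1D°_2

3

(a)–(b): allowed.
(a)–(c): forbidden (parity).
(a)–(d): allowed.
(b)–(c): forbidden (ΔL, ΔJ).
(b)–(d): forbidden (parity).
(c)–(d): allowed.
Allowed pairs: 3 of 6.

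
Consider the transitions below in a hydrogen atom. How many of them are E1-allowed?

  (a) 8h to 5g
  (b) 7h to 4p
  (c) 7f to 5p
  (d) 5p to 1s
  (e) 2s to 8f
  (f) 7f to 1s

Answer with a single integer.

2

(a) allowed
(b) forbidden — Δl = -4 (E1 requires Δl = ±1)
(c) forbidden — Δl = -2 (E1 requires Δl = ±1)
(d) allowed
(e) forbidden — Δl = +3 (E1 requires Δl = ±1)
(f) forbidden — Δl = -3 (E1 requires Δl = ±1)
Total allowed: 2 of 6.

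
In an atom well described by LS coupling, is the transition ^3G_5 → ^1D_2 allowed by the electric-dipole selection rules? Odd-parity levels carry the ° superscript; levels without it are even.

Initial level: S=1, L=4, J=5, parity even. Final level: S=0, L=2, J=2, parity even.
Parity must change: even → even — fails.
ΔS = 0: S: 1 → 0 — fails.
ΔL = 0, ±1 (not L=0↔0): L: 4 → 2, ΔL = -2 — fails.
ΔJ = 0, ±1 (not J=0↔0): J: 5 → 2, ΔJ = -3 — fails.
Rule(s) violated: parity, ΔS, ΔL, ΔJ.

forbidden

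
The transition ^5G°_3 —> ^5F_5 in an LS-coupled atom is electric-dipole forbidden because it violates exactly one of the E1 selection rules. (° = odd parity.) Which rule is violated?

the ΔJ = 0, ±1 rule

Initial level: S=2, L=4, J=3, parity odd. Final level: S=2, L=3, J=5, parity even.
Parity must change: odd → even — passes.
ΔS = 0: S: 2 → 2 — passes.
ΔL = 0, ±1 (not L=0↔0): L: 4 → 3, ΔL = -1 — passes.
ΔJ = 0, ±1 (not J=0↔0): J: 3 → 5, ΔJ = +2 — fails.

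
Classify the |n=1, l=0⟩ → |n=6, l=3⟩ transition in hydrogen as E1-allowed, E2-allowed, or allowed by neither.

Δl = 3 − 0 = +3; l_i + l_f = 3.
E1 (Δl = ±1): not satisfied.
E2 (Δl = 0,±2, l_i+l_f ≥ 2): not satisfied.

neither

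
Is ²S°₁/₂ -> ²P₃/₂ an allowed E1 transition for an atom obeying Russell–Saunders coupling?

allowed

Reading off the term symbols: S 1/2→1/2, L 0→1, J 1/2→3/2, parity odd→even.
ΔL = 0, ±1 (not L=0↔0): L: 0 → 1, ΔL = +1 — ✓.
ΔJ = 0, ±1 (not J=0↔0): J: 1/2 → 3/2, ΔJ = +1 — ✓.
ΔS = 0: S: 1/2 → 1/2 — ✓.
Parity must change: odd → even — ✓.
All four E1 rules are satisfied.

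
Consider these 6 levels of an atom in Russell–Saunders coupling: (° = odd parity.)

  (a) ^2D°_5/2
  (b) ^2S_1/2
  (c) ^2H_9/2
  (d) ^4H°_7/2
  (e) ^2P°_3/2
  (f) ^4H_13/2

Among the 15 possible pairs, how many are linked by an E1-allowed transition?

1

(a)–(b): forbidden (ΔL, ΔJ).
(a)–(c): forbidden (ΔL, ΔJ).
(a)–(d): forbidden (parity, ΔS, ΔL).
(a)–(e): forbidden (parity).
(a)–(f): forbidden (ΔS, ΔL, ΔJ).
(b)–(c): forbidden (parity, ΔL, ΔJ).
(b)–(d): forbidden (ΔS, ΔL, ΔJ).
(b)–(e): allowed.
(b)–(f): forbidden (parity, ΔS, ΔL, ΔJ).
(c)–(d): forbidden (ΔS).
(c)–(e): forbidden (ΔL, ΔJ).
(c)–(f): forbidden (parity, ΔS, ΔJ).
(d)–(e): forbidden (parity, ΔS, ΔL, ΔJ).
(d)–(f): forbidden (ΔJ).
(e)–(f): forbidden (ΔS, ΔL, ΔJ).
Allowed pairs: 1 of 15.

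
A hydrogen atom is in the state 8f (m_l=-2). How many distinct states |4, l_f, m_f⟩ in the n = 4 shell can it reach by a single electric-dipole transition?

E1 requires Δl = ±1, so l_f ∈ {2, 4}; with 0 ≤ l_f ≤ n_f−1 = 3, the allowed l_f values are {2}.
For l_f = 2: m_f ∈ {m_i−1, m_i, m_i+1} ∩ [−2, 2] = {-2, -1} → 2 states.
Total: 2.

2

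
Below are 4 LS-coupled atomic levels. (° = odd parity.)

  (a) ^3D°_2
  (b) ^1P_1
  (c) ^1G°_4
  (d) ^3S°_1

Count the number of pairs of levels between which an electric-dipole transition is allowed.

0

(a)–(b): forbidden (ΔS).
(a)–(c): forbidden (parity, ΔS, ΔL, ΔJ).
(a)–(d): forbidden (parity, ΔL).
(b)–(c): forbidden (ΔL, ΔJ).
(b)–(d): forbidden (ΔS).
(c)–(d): forbidden (parity, ΔS, ΔL, ΔJ).
Allowed pairs: 0 of 6.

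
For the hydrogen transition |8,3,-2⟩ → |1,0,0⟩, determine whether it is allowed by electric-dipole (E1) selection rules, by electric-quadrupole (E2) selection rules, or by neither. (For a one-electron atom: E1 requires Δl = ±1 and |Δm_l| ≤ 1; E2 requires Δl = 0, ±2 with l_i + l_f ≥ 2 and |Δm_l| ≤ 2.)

neither

Δl = 0 − 3 = -3; l_i + l_f = 3.
Δm_l = +2.
E1 (Δl = ±1, |Δm_l| ≤ 1): not satisfied.
E2 (Δl = 0,±2, l_i+l_f ≥ 2, |Δm_l| ≤ 2): not satisfied.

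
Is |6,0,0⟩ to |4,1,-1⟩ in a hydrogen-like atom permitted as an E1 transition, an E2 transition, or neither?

E1

Δl = 1 − 0 = +1; l_i + l_f = 1.
Δm_l = -1.
E1 (Δl = ±1, |Δm_l| ≤ 1): satisfied.
E2 (Δl = 0,±2, l_i+l_f ≥ 2, |Δm_l| ≤ 2): not satisfied.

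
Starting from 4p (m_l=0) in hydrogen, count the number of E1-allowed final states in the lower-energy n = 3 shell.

4

E1 requires Δl = ±1, so l_f ∈ {0, 2}; with 0 ≤ l_f ≤ n_f−1 = 2, the allowed l_f values are {0, 2}.
For l_f = 0: m_f ∈ {m_i−1, m_i, m_i+1} ∩ [−0, 0] = {0} → 1 state.
For l_f = 2: m_f ∈ {m_i−1, m_i, m_i+1} ∩ [−2, 2] = {-1, 0, 1} → 3 states.
Total: 4.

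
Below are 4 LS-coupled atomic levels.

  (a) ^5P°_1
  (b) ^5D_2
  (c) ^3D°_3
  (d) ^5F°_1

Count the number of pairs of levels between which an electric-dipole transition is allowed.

(a)–(b): allowed.
(a)–(c): forbidden (parity, ΔS, ΔJ).
(a)–(d): forbidden (parity, ΔL).
(b)–(c): forbidden (ΔS).
(b)–(d): allowed.
(c)–(d): forbidden (parity, ΔS, ΔJ).
Allowed pairs: 2 of 6.

2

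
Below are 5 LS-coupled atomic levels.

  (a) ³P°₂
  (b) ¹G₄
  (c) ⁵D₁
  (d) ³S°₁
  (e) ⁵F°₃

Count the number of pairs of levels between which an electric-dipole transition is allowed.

(a)–(b): forbidden (ΔS, ΔL, ΔJ).
(a)–(c): forbidden (ΔS).
(a)–(d): forbidden (parity).
(a)–(e): forbidden (parity, ΔS, ΔL).
(b)–(c): forbidden (parity, ΔS, ΔL, ΔJ).
(b)–(d): forbidden (ΔS, ΔL, ΔJ).
(b)–(e): forbidden (ΔS).
(c)–(d): forbidden (ΔS, ΔL).
(c)–(e): forbidden (ΔJ).
(d)–(e): forbidden (parity, ΔS, ΔL, ΔJ).
Allowed pairs: 0 of 10.

0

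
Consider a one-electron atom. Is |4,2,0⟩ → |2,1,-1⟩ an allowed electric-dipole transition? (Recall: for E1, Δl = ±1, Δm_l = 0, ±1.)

Initial l = 2, final l = 1, so Δl = -1. E1 requires Δl = ±1: satisfied.
m_l: 0 → -1 (Δm_l = -1). |Δm_l| ≤ 1 satisfied.
All E1 selection rules are satisfied.

allowed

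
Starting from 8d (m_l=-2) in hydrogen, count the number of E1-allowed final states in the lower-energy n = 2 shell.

1

E1 requires Δl = ±1, so l_f ∈ {1, 3}; with 0 ≤ l_f ≤ n_f−1 = 1, the allowed l_f values are {1}.
For l_f = 1: m_f ∈ {m_i−1, m_i, m_i+1} ∩ [−1, 1] = {-1} → 1 state.
Total: 1.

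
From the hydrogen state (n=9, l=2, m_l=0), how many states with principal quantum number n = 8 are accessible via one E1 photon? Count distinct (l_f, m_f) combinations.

E1 requires Δl = ±1, so l_f ∈ {1, 3}; with 0 ≤ l_f ≤ n_f−1 = 7, the allowed l_f values are {1, 3}.
For l_f = 1: m_f ∈ {m_i−1, m_i, m_i+1} ∩ [−1, 1] = {-1, 0, 1} → 3 states.
For l_f = 3: m_f ∈ {m_i−1, m_i, m_i+1} ∩ [−3, 3] = {-1, 0, 1} → 3 states.
Total: 6.

6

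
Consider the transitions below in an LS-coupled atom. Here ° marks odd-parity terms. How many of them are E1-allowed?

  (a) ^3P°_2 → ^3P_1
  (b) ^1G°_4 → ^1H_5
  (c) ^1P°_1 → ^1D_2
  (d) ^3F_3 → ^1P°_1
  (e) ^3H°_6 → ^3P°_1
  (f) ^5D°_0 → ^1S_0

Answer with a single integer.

3

(a) allowed
(b) allowed
(c) allowed
(d) forbidden (ΔS, ΔL, ΔJ fail)
(e) forbidden (parity, ΔL, ΔJ fail)
(f) forbidden (ΔS, ΔL, ΔJ fail)
Total allowed: 3 of 6.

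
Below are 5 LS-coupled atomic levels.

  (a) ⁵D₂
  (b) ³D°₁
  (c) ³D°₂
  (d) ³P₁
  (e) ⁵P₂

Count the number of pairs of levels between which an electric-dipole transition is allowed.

(a)–(b): forbidden (ΔS).
(a)–(c): forbidden (ΔS).
(a)–(d): forbidden (parity, ΔS).
(a)–(e): forbidden (parity).
(b)–(c): forbidden (parity).
(b)–(d): allowed.
(b)–(e): forbidden (ΔS).
(c)–(d): allowed.
(c)–(e): forbidden (ΔS).
(d)–(e): forbidden (parity, ΔS).
Allowed pairs: 2 of 10.

2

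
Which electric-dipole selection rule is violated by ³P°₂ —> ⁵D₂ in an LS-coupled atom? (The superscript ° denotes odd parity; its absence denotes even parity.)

Reading off the term symbols: S 1→2, L 1→2, J 2→2, parity odd→even.
Parity must change: odd → even — satisfied.
ΔJ = 0, ±1 (not J=0↔0): J: 2 → 2, ΔJ = +0 — satisfied.
ΔL = 0, ±1 (not L=0↔0): L: 1 → 2, ΔL = +1 — satisfied.
ΔS = 0: S: 1 → 2 — violated.

the ΔS = 0 rule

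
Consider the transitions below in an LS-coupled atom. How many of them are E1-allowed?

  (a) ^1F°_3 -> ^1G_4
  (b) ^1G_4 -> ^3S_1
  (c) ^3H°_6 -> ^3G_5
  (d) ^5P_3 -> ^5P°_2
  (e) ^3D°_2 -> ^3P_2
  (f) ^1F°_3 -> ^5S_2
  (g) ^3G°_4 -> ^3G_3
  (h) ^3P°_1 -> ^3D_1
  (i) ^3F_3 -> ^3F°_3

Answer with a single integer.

7

(a) allowed
(b) forbidden (parity, ΔS, ΔL, ΔJ fail)
(c) allowed
(d) allowed
(e) allowed
(f) forbidden (ΔS, ΔL fail)
(g) allowed
(h) allowed
(i) allowed
Total allowed: 7 of 9.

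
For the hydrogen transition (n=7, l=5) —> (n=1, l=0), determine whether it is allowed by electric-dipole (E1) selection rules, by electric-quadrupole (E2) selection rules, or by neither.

Δl = 0 − 5 = -5; l_i + l_f = 5.
E1 (Δl = ±1): not satisfied.
E2 (Δl = 0,±2, l_i+l_f ≥ 2): not satisfied.

neither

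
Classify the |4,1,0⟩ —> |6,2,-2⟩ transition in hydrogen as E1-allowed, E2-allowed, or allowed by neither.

neither

Δl = 2 − 1 = +1; l_i + l_f = 3.
Δm_l = -2.
E1 (Δl = ±1, |Δm_l| ≤ 1): not satisfied.
E2 (Δl = 0,±2, l_i+l_f ≥ 2, |Δm_l| ≤ 2): not satisfied.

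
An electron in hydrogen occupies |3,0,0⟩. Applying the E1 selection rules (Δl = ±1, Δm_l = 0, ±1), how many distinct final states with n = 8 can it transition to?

E1 requires Δl = ±1, so l_f ∈ {-1, 1}; with 0 ≤ l_f ≤ n_f−1 = 7, the allowed l_f values are {1}.
For l_f = 1: m_f ∈ {m_i−1, m_i, m_i+1} ∩ [−1, 1] = {-1, 0, 1} → 3 states.
Total: 3.

3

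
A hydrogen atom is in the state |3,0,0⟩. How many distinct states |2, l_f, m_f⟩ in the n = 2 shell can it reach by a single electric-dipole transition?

E1 requires Δl = ±1, so l_f ∈ {-1, 1}; with 0 ≤ l_f ≤ n_f−1 = 1, the allowed l_f values are {1}.
For l_f = 1: m_f ∈ {m_i−1, m_i, m_i+1} ∩ [−1, 1] = {-1, 0, 1} → 3 states.
Total: 3.

3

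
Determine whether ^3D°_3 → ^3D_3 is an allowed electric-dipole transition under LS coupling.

allowed

Parity must change: odd → even — passes.
ΔS = 0: S: 1 → 1 — passes.
ΔL = 0, ±1 (not L=0↔0): L: 2 → 2, ΔL = +0 — passes.
ΔJ = 0, ±1 (not J=0↔0): J: 3 → 3, ΔJ = +0 — passes.
All four E1 rules are satisfied.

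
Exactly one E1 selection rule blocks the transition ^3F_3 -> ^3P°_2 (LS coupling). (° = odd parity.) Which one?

the ΔL = 0, ±1 rule

Parity must change: even → odd — ok.
ΔS = 0: S: 1 → 1 — ok.
ΔL = 0, ±1 (not L=0↔0): L: 3 → 1, ΔL = -2 — fails.
ΔJ = 0, ±1 (not J=0↔0): J: 3 → 2, ΔJ = -1 — ok.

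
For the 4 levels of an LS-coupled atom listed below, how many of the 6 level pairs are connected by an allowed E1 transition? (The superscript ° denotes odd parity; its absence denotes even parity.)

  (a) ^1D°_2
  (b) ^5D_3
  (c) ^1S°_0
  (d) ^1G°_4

0

(a)–(b): forbidden (ΔS).
(a)–(c): forbidden (parity, ΔL, ΔJ).
(a)–(d): forbidden (parity, ΔL, ΔJ).
(b)–(c): forbidden (ΔS, ΔL, ΔJ).
(b)–(d): forbidden (ΔS, ΔL).
(c)–(d): forbidden (parity, ΔL, ΔJ).
Allowed pairs: 0 of 6.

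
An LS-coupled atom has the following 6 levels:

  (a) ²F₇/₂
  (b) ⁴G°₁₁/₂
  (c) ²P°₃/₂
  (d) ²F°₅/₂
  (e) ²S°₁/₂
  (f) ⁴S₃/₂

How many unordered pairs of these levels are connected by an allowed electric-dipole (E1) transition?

(a)–(b): forbidden (ΔS, ΔJ).
(a)–(c): forbidden (ΔL, ΔJ).
(a)–(d): allowed.
(a)–(e): forbidden (ΔL, ΔJ).
(a)–(f): forbidden (parity, ΔS, ΔL, ΔJ).
(b)–(c): forbidden (parity, ΔS, ΔL, ΔJ).
(b)–(d): forbidden (parity, ΔS, ΔJ).
(b)–(e): forbidden (parity, ΔS, ΔL, ΔJ).
(b)–(f): forbidden (ΔL, ΔJ).
(c)–(d): forbidden (parity, ΔL).
(c)–(e): forbidden (parity).
(c)–(f): forbidden (ΔS).
(d)–(e): forbidden (parity, ΔL, ΔJ).
(d)–(f): forbidden (ΔS, ΔL).
(e)–(f): forbidden (ΔS, ΔL).
Allowed pairs: 1 of 15.

1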